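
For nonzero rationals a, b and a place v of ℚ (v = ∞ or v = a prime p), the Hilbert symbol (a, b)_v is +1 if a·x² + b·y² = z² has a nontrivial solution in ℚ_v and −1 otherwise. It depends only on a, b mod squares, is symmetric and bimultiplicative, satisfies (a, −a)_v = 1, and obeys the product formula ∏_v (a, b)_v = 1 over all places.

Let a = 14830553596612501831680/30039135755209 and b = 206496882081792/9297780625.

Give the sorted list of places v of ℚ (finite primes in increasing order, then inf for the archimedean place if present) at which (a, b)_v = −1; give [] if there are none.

[5, 17]

(a, b) ≡ (170, 23) mod (ℚ^×)²; places V = {2, 3, 5, 7, 17, 19, 23, 29, ∞}.
(a,b)_17: α=3, u≡6; β=4, v≡7 (mod 17); (6|17)=-1, (7|17)=-1; sign (−1)^0·-1^4·-1^3 = -1.
(a,b)_∞: sgn(170)=+, sgn(23)=+, so +1.
(a,b)_7: α=-6, u≡4; β=-2, v≡1 (mod 7); (4|7)=+1, (1|7)=+1; sign (−1)^0·+1^-2·+1^-6 = +1.
(a,b)_19: α=-2, u≡14; β=-2, v≡6 (mod 19); (14|19)=-1, (6|19)=+1; sign (−1)^0·-1^-2·+1^-2 = +1.
(a,b)_5: α=1, u≡4; β=-4, v≡3 (mod 5); (4|5)=+1, (3|5)=-1; sign (−1)^0·+1^-4·-1^1 = -1.
(a,b)_29: α=-4, u≡28; β=-2, v≡1 (mod 29); (28|29)=+1, (1|29)=+1; sign (−1)^0·+1^-2·+1^-4 = +1.
(a,b)_2: α=31, β=14; u≡5, v≡7 (mod 8); ε(u)ε(v)=0·1, αω(v)=31·0, βω(u)=14·1; sum ≡ 0  ⇒  +1.
(a,b)_23: α=2, u≡3; β=1, v≡9 (mod 23); (3|23)=+1, (9|23)=+1; sign (−1)^0·+1^1·+1^2 = +1.
(a,b)_3: α=12, u≡2; β=8, v≡2 (mod 3); (2|3)=-1, (2|3)=-1; sign (−1)^0·-1^8·-1^12 = +1.
|Ram(170, 23)| = 2, even; anisotropic at {5, 17}.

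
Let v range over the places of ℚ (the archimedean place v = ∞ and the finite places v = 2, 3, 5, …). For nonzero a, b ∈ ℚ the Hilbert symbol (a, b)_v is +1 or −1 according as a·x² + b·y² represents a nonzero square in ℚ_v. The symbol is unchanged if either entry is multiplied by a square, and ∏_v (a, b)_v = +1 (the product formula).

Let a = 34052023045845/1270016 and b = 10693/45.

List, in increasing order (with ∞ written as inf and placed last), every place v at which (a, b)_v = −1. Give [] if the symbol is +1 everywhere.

[5, 7, 47, 53]

Mod squares: a ≡ 132259645, b ≡ 185. Check v ∈ {∞, 2, 3, 5, 7, 11, 17, 19, 37, 41, 47, 53}.
v=47: a=47^1·(≡17), b=47^0·(≡35) mod 47; (17|47)=+1, (35|47)=-1; (−1)^{1·0·23}·(+1)^0·(-1)^1 = -1.
v=53: a=53^1·(≡52), b=53^0·(≡48) mod 53; (52|53)=+1, (48|53)=-1; (−1)^{1·0·26}·(+1)^0·(-1)^1 = -1.
v=19: a=19^4·(≡8), b=19^0·(≡13) mod 19; (8|19)=-1, (13|19)=-1; (−1)^{4·0·9}·(-1)^0·(-1)^4 = +1.
v=7: a=7^1·(≡3), b=7^0·(≡6) mod 7; (3|7)=-1, (6|7)=-1; (−1)^{1·0·3}·(-1)^0·(-1)^1 = -1.
v=3: a=3^4·(≡1), b=3^-2·(≡2) mod 3; (1|3)=+1, (2|3)=-1; (−1)^{4·-2·1}·(+1)^-2·(-1)^4 = +1.
v=2: v_2(a)=-8, v_2(b)=0; units ≡ 5, 1 (mod 8); ε·ε+αω+βω = 0·0+-8·0+0·1 ≡ 0  ⇒  (a,b)_2 = +1.
v=41: a=41^-1·(≡11), b=41^0·(≡39) mod 41; (11|41)=-1, (39|41)=+1; (−1)^{-1·0·20}·(-1)^0·(+1)^-1 = +1.
v=5: a=5^1·(≡4), b=5^-1·(≡2) mod 5; (4|5)=+1, (2|5)=-1; (−1)^{1·-1·2}·(+1)^-1·(-1)^1 = -1.
v=17: a=17^0·(≡15), b=17^2·(≡8) mod 17; (15|17)=+1, (8|17)=+1; (−1)^{0·2·8}·(+1)^2·(+1)^0 = +1.
v=11: a=11^-2·(≡1), b=11^0·(≡1) mod 11; (1|11)=+1, (1|11)=+1; (−1)^{-2·0·5}·(+1)^0·(+1)^-2 = +1.
v=37: a=37^1·(≡32), b=37^1·(≡13) mod 37; (32|37)=-1, (13|37)=-1; (−1)^{1·1·18}·(-1)^1·(-1)^1 = +1.
v=∞: 132259645 > 0 and 185 > 0  ⇒  (a,b)_∞ = +1.
Ram(132259645, 185) = {5, 7, 47, 53}; no ℚ_5-point on the conic.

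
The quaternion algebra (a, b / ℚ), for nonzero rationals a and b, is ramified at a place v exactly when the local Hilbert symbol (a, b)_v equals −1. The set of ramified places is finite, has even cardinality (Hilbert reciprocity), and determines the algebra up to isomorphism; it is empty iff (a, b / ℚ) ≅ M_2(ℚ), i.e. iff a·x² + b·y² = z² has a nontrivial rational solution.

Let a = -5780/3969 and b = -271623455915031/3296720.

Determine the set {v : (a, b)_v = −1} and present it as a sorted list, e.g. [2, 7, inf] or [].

Mod squares: a ≡ -5, b ≡ -1328195. Check v ∈ {∞, 2, 3, 5, 7, 11, 17, 19, 29, 31, 41}.
v=31: a=31^0·(≡17), b=31^1·(≡7) mod 31; (17|31)=-1, (7|31)=+1; (−1)^{0·1·15}·(-1)^1·(+1)^0 = -1.
v=2: v_2(a)=2, v_2(b)=-4; units ≡ 3, 5 (mod 8); ε·ε+αω+βω = 1·0+2·1+-4·1 ≡ 0  ⇒  (a,b)_2 = +1.
v=29: a=29^0·(≡24), b=29^-2·(≡20) mod 29; (24|29)=+1, (20|29)=+1; (−1)^{0·-2·14}·(+1)^-2·(+1)^0 = +1.
v=11: a=11^0·(≡8), b=11^3·(≡7) mod 11; (8|11)=-1, (7|11)=-1; (−1)^{0·3·5}·(-1)^3·(-1)^0 = -1.
v=17: a=17^2·(≡6), b=17^2·(≡9) mod 17; (6|17)=-1, (9|17)=+1; (−1)^{2·2·8}·(-1)^2·(+1)^2 = +1.
v=5: a=5^1·(≡1), b=5^-1·(≡1) mod 5; (1|5)=+1, (1|5)=+1; (−1)^{1·-1·2}·(+1)^-1·(+1)^1 = +1.
v=∞: -5 < 0 and -1328195 < 0  ⇒  (a,b)_∞ = -1.
v=3: a=3^-4·(≡1), b=3^4·(≡1) mod 3; (1|3)=+1, (1|3)=+1; (−1)^{-4·4·1}·(+1)^4·(+1)^-4 = +1.
v=19: a=19^0·(≡2), b=19^3·(≡14) mod 19; (2|19)=-1, (14|19)=-1; (−1)^{0·3·9}·(-1)^3·(-1)^0 = -1.
v=7: a=7^-2·(≡4), b=7^-2·(≡6) mod 7; (4|7)=+1, (6|7)=-1; (−1)^{-2·-2·3}·(+1)^-2·(-1)^-2 = +1.
v=41: a=41^0·(≡5), b=41^1·(≡37) mod 41; (5|41)=+1, (37|41)=+1; (−1)^{0·1·20}·(+1)^1·(+1)^0 = +1.
(-5, -1328195 / ℚ) ramifies at {11, 19, 31, ∞}: a division algebra.

[11, 19, 31, inf]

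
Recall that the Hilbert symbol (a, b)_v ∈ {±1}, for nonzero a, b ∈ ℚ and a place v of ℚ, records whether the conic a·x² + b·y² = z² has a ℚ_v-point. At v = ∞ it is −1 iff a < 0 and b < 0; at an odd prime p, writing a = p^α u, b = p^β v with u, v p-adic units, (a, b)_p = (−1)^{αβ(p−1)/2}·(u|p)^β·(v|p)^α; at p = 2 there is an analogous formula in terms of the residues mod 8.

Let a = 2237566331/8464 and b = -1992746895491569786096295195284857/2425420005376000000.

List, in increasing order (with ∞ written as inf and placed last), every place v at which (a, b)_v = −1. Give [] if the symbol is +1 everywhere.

[2, 3, 7, 19]

(a, b) ≡ (19019, -57057) mod (ℚ^×)²; places V = {2, 3, 5, 7, 11, 13, 17, 19, 23, ∞}.
(a,b)_3: α=0, u≡2; β=1, v≡1 (mod 3); (2|3)=-1, (1|3)=+1; sign (−1)^0·-1^1·+1^0 = -1.
(a,b)_11: α=1, u≡6; β=3, v≡3 (mod 11); (6|11)=-1, (3|11)=+1; sign (−1)^1·-1^3·+1^1 = +1.
(a,b)_17: α=0, u≡1; β=8, v≡14 (mod 17); (1|17)=+1, (14|17)=-1; sign (−1)^0·+1^8·-1^0 = +1.
(a,b)_∞: sgn(19019)=+, sgn(-57057)=−, so +1.
(a,b)_2: α=-4, β=-20; u≡3, v≡7 (mod 8); ε(u)ε(v)=1·1, αω(v)=-4·0, βω(u)=-20·1; sum ≡ 1  ⇒  -1.
(a,b)_7: α=7, u≡1; β=15, v≡2 (mod 7); (1|7)=+1, (2|7)=+1; sign (−1)^1·+1^15·+1^7 = -1.
(a,b)_23: α=-2, u≡11; β=-6, v≡6 (mod 23); (11|23)=-1, (6|23)=+1; sign (−1)^0·-1^-6·+1^-2 = +1.
(a,b)_5: α=0, u≡4; β=-6, v≡2 (mod 5); (4|5)=+1, (2|5)=-1; sign (−1)^0·+1^-6·-1^0 = +1.
(a,b)_19: α=1, u≡12; β=3, v≡14 (mod 19); (12|19)=-1, (14|19)=-1; sign (−1)^1·-1^3·-1^1 = -1.
(a,b)_13: α=1, u≡6; β=3, v≡5 (mod 13); (6|13)=-1, (5|13)=-1; sign (−1)^0·-1^3·-1^1 = +1.
|Ram(19019, -57057)| = 4, even; anisotropic at {2, 3, 7, 19}.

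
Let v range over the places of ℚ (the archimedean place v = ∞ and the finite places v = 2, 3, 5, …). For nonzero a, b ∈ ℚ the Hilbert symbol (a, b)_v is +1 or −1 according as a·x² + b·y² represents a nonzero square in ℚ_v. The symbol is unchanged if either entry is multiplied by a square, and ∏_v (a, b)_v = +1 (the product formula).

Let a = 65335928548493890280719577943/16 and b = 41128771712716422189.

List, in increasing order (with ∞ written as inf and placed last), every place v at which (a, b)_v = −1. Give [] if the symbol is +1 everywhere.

[7, 29]

Mod squares: a ≡ 3126487, b ≡ 9541. Check v ∈ {∞, 2, 3, 7, 13, 17, 29, 43, 47}.
v=∞: 3126487 > 0 and 9541 > 0  ⇒  (a,b)_∞ = +1.
v=7: a=7^7·(≡6), b=7^5·(≡3) mod 7; (6|7)=-1, (3|7)=-1; (−1)^{7·5·3}·(-1)^5·(-1)^7 = -1.
v=47: a=47^5·(≡7), b=47^3·(≡30) mod 47; (7|47)=+1, (30|47)=-1; (−1)^{5·3·23}·(+1)^3·(-1)^5 = +1.
v=17: a=17^3·(≡3), b=17^2·(≡2) mod 17; (3|17)=-1, (2|17)=+1; (−1)^{3·2·8}·(-1)^2·(+1)^3 = +1.
v=13: a=13^1·(≡3), b=13^2·(≡1) mod 13; (3|13)=+1, (1|13)=+1; (−1)^{1·2·6}·(+1)^2·(+1)^1 = +1.
v=3: a=3^4·(≡1), b=3^2·(≡1) mod 3; (1|3)=+1, (1|3)=+1; (−1)^{4·2·1}·(+1)^2·(+1)^4 = +1.
v=29: a=29^2·(≡10), b=29^1·(≡18) mod 29; (10|29)=-1, (18|29)=-1; (−1)^{2·1·14}·(-1)^1·(-1)^2 = -1.
v=2: v_2(a)=-4, v_2(b)=0; units ≡ 7, 5 (mod 8); ε·ε+αω+βω = 1·0+-4·1+0·0 ≡ 0  ⇒  (a,b)_2 = +1.
v=43: a=43^3·(≡32), b=43^2·(≡23) mod 43; (32|43)=-1, (23|43)=+1; (−1)^{3·2·21}·(-1)^2·(+1)^3 = +1.
|Ram(3126487, 9541)| = 2, even; anisotropic at {7, 29}.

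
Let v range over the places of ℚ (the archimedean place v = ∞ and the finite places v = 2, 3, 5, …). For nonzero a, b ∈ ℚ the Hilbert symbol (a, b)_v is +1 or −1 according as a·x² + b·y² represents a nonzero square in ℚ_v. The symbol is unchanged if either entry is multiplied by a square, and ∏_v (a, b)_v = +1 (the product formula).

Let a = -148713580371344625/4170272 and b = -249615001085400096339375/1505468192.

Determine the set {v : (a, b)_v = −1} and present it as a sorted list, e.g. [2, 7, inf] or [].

(a, b) ≡ (-11730, -55614) mod (ℚ^×)²; places V = {2, 3, 5, 7, 13, 17, 19, 23, 31, ∞}.
(a,b)_23: α=1, u≡7; β=1, v≡22 (mod 23); (7|23)=-1, (22|23)=-1; sign (−1)^1·-1^1·-1^1 = -1.
(a,b)_17: α=3, u≡3; β=4, v≡12 (mod 17); (3|17)=-1, (12|17)=-1; sign (−1)^0·-1^4·-1^3 = -1.
(a,b)_2: α=-5, β=-5; u≡7, v≡1 (mod 8); ε(u)ε(v)=1·0, αω(v)=-5·0, βω(u)=-5·0; sum ≡ 0  ⇒  +1.
(a,b)_31: α=2, u≡19; β=3, v≡1 (mod 31); (19|31)=+1, (1|31)=+1; sign (−1)^0·+1^3·+1^2 = +1.
(a,b)_7: α=4, u≡4; β=6, v≡4 (mod 7); (4|7)=+1, (4|7)=+1; sign (−1)^0·+1^6·+1^4 = +1.
(a,b)_5: α=3, u≡4; β=4, v≡1 (mod 5); (4|5)=+1, (1|5)=+1; sign (−1)^0·+1^4·+1^3 = +1.
(a,b)_19: α=-4, u≡14; β=-6, v≡15 (mod 19); (14|19)=-1, (15|19)=-1; sign (−1)^0·-1^-6·-1^-4 = +1.
(a,b)_3: α=3, u≡2; β=3, v≡2 (mod 3); (2|3)=-1, (2|3)=-1; sign (−1)^1·-1^3·-1^3 = -1.
(a,b)_13: α=2, u≡4; β=3, v≡10 (mod 13); (4|13)=+1, (10|13)=+1; sign (−1)^0·+1^3·+1^2 = +1.
(a,b)_∞: sgn(-11730)=−, sgn(-55614)=−, so -1.
|Ram(-11730, -55614)| = 4, even; anisotropic at {3, 17, 23, ∞}.

[3, 17, 23, inf]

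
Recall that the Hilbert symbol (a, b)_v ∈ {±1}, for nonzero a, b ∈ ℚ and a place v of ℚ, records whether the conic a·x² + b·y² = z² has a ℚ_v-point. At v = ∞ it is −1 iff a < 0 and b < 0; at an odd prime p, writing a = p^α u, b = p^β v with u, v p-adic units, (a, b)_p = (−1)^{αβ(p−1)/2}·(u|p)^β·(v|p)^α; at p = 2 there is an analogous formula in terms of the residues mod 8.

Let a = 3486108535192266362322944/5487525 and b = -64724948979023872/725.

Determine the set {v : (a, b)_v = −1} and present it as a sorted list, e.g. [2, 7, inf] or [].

[2, 11, 13, 29]

(a, b) ≡ (551551, -12122) mod (ℚ^×)²; places V = {2, 3, 5, 7, 11, 13, 17, 19, 29, 31, ∞}.
(a,b)_5: α=-2, u≡4; β=-2, v≡2 (mod 5); (4|5)=+1, (2|5)=-1; sign (−1)^0·+1^-2·-1^-2 = +1.
(a,b)_29: α=-3, u≡1; β=-1, v≡11 (mod 29); (1|29)=+1, (11|29)=-1; sign (−1)^0·+1^-1·-1^-3 = -1.
(a,b)_11: α=1, u≡4; β=1, v≡1 (mod 11); (4|11)=+1, (1|11)=+1; sign (−1)^1·+1^1·+1^1 = -1.
(a,b)_19: α=1, u≡9; β=1, v≡10 (mod 19); (9|19)=+1, (10|19)=-1; sign (−1)^1·+1^1·-1^1 = +1.
(a,b)_2: α=38, β=27; u≡7, v≡3 (mod 8); ε(u)ε(v)=1·1, αω(v)=38·1, βω(u)=27·0; sum ≡ 1  ⇒  -1.
(a,b)_∞: sgn(551551)=+, sgn(-12122)=−, so +1.
(a,b)_17: α=2, u≡10; β=0, v≡2 (mod 17); (10|17)=-1, (2|17)=+1; sign (−1)^0·-1^0·+1^2 = +1.
(a,b)_13: α=1, u≡6; β=0, v≡2 (mod 13); (6|13)=-1, (2|13)=-1; sign (−1)^0·-1^0·-1^1 = -1.
(a,b)_3: α=-2, u≡1; β=0, v≡1 (mod 3); (1|3)=+1, (1|3)=+1; sign (−1)^0·+1^0·+1^-2 = +1.
(a,b)_7: α=5, u≡2; β=4, v≡4 (mod 7); (2|7)=+1, (4|7)=+1; sign (−1)^0·+1^4·+1^5 = +1.
(a,b)_31: α=2, u≡30; β=2, v≡27 (mod 31); (30|31)=-1, (27|31)=-1; sign (−1)^0·-1^2·-1^2 = +1.
Ram(551551, -12122) = {2, 11, 13, 29}; no ℚ_2-point on the conic.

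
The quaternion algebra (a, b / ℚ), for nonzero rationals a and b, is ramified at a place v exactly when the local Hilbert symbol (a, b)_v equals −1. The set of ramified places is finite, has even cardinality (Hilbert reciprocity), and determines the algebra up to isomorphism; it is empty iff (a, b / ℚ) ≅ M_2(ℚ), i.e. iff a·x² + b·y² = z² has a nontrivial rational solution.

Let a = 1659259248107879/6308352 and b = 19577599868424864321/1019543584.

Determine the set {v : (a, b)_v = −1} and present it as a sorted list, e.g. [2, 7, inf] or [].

[17, 19, 23, 29]

(a, b) ≡ (1102, 68034) mod (ℚ^×)²; places V = {2, 3, 11, 17, 19, 23, 29, 37, ∞}.
(a,b)_3: α=-2, u≡1; β=3, v≡1 (mod 3); (1|3)=+1, (1|3)=+1; sign (−1)^0·+1^3·+1^-2 = +1.
(a,b)_2: α=-9, β=-5; u≡7, v≡1 (mod 8); ε(u)ε(v)=1·0, αω(v)=-9·0, βω(u)=-5·0; sum ≡ 0  ⇒  +1.
(a,b)_∞: sgn(1102)=+, sgn(68034)=+, so +1.
(a,b)_11: α=2, u≡6; β=2, v≡8 (mod 11); (6|11)=-1, (8|11)=-1; sign (−1)^0·-1^2·-1^2 = +1.
(a,b)_23: α=2, u≡20; β=3, v≡19 (mod 23); (20|23)=-1, (19|23)=-1; sign (−1)^0·-1^3·-1^2 = -1.
(a,b)_19: α=7, u≡17; β=8, v≡10 (mod 19); (17|19)=+1, (10|19)=-1; sign (−1)^0·+1^8·-1^7 = -1.
(a,b)_29: α=1, u≡25; β=1, v≡26 (mod 29); (25|29)=+1, (26|29)=-1; sign (−1)^0·+1^1·-1^1 = -1.
(a,b)_17: α=0, u≡14; β=-1, v≡3 (mod 17); (14|17)=-1, (3|17)=-1; sign (−1)^0·-1^-1·-1^0 = -1.
(a,b)_37: α=-2, u≡17; β=-4, v≡16 (mod 37); (17|37)=-1, (16|37)=+1; sign (−1)^0·-1^-4·+1^-2 = +1.
(1102, 68034 / ℚ) ramifies at {17, 19, 23, 29}: a division algebra.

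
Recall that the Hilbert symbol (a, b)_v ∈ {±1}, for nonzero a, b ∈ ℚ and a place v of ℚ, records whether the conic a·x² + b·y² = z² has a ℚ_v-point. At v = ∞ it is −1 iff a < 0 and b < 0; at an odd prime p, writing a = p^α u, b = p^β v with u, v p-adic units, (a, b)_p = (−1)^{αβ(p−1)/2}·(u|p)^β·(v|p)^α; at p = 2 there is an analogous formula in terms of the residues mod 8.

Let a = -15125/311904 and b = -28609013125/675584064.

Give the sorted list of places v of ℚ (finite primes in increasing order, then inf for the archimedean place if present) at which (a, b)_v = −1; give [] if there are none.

[2, 3, 7, inf]

Mod squares: a ≡ -30, b ≡ -1309. Check v ∈ {∞, 2, 3, 5, 7, 11, 17, 19}.
v=3: a=3^-3·(≡2), b=3^-4·(≡2) mod 3; (2|3)=-1, (2|3)=-1; (−1)^{-3·-4·1}·(-1)^-4·(-1)^-3 = -1.
v=5: a=5^3·(≡1), b=5^4·(≡1) mod 5; (1|5)=+1, (1|5)=+1; (−1)^{3·4·2}·(+1)^4·(+1)^3 = +1.
v=17: a=17^0·(≡1), b=17^3·(≡4) mod 17; (1|17)=+1, (4|17)=+1; (−1)^{0·3·8}·(+1)^3·(+1)^0 = +1.
v=7: a=7^0·(≡6), b=7^1·(≡2) mod 7; (6|7)=-1, (2|7)=+1; (−1)^{0·1·3}·(-1)^1·(+1)^0 = -1.
v=∞: -30 < 0 and -1309 < 0  ⇒  (a,b)_∞ = -1.
v=19: a=19^-2·(≡2), b=19^-4·(≡12) mod 19; (2|19)=-1, (12|19)=-1; (−1)^{-2·-4·9}·(-1)^-4·(-1)^-2 = +1.
v=2: v_2(a)=-5, v_2(b)=-6; units ≡ 1, 3 (mod 8); ε·ε+αω+βω = 0·1+-5·1+-6·0 ≡ 1  ⇒  (a,b)_2 = -1.
v=11: a=11^2·(≡4), b=11^3·(≡10) mod 11; (4|11)=+1, (10|11)=-1; (−1)^{2·3·5}·(+1)^3·(-1)^2 = +1.
|Ram(-30, -1309)| = 4, even; anisotropic at {2, 3, 7, ∞}.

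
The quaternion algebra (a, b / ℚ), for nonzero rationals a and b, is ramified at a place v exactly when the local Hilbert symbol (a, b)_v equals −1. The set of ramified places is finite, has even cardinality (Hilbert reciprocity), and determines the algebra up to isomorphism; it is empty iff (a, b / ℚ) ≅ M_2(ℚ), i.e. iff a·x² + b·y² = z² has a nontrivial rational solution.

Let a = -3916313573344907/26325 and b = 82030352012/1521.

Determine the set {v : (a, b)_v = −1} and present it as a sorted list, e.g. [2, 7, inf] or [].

[7, 13]

(a, b) ≡ (-2639, 203) mod (ℚ^×)²; places V = {2, 3, 5, 7, 13, 19, 23, 29, ∞}.
(a,b)_5: α=-2, u≡1; β=0, v≡2 (mod 5); (1|5)=+1, (2|5)=-1; sign (−1)^0·+1^0·-1^-2 = +1.
(a,b)_2: α=0, β=2; u≡1, v≡3 (mod 8); ε(u)ε(v)=0·1, αω(v)=0·1, βω(u)=2·0; sum ≡ 0  ⇒  +1.
(a,b)_29: α=1, u≡25; β=1, v≡9 (mod 29); (25|29)=+1, (9|29)=+1; sign (−1)^0·+1^1·+1^1 = +1.
(a,b)_3: α=-4, u≡1; β=-2, v≡2 (mod 3); (1|3)=+1, (2|3)=-1; sign (−1)^0·+1^-2·-1^-4 = +1.
(a,b)_19: α=4, u≡18; β=2, v≡12 (mod 19); (18|19)=-1, (12|19)=-1; sign (−1)^0·-1^2·-1^4 = +1.
(a,b)_13: α=-1, u≡11; β=-2, v≡7 (mod 13); (11|13)=-1, (7|13)=-1; sign (−1)^0·-1^-2·-1^-1 = -1.
(a,b)_7: α=1, u≡1; β=1, v≡2 (mod 7); (1|7)=+1, (2|7)=+1; sign (−1)^1·+1^1·+1^1 = -1.
(a,b)_23: α=6, u≡8; β=4, v≡22 (mod 23); (8|23)=+1, (22|23)=-1; sign (−1)^0·+1^4·-1^6 = +1.
(a,b)_∞: sgn(-2639)=−, sgn(203)=+, so +1.
(-2639, 203 / ℚ) ramifies at {7, 13}: a division algebra.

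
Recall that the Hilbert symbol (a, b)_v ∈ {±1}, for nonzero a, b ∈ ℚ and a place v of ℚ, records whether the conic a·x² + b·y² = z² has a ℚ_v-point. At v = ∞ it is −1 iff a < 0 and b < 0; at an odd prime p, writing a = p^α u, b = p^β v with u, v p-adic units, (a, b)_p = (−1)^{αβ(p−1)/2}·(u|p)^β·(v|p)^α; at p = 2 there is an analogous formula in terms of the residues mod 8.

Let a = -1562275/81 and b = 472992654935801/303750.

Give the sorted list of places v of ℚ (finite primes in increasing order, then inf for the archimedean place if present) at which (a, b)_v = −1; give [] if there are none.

[2, 3, 7, 11, 13, 19]

(a, b) ≡ (-62491, 6006) mod (ℚ^×)²; places V = {2, 3, 5, 7, 11, 13, 19, 23, ∞}.
(a,b)_23: α=1, u≡11; β=2, v≡8 (mod 23); (11|23)=-1, (8|23)=+1; sign (−1)^0·-1^2·+1^1 = +1.
(a,b)_5: α=2, u≡4; β=-4, v≡1 (mod 5); (4|5)=+1, (1|5)=+1; sign (−1)^0·+1^-4·+1^2 = +1.
(a,b)_2: α=0, β=-1; u≡5, v≡3 (mod 8); ε(u)ε(v)=0·1, αω(v)=0·1, βω(u)=-1·1; sum ≡ 1  ⇒  -1.
(a,b)_3: α=-4, u≡2; β=-5, v≡1 (mod 3); (2|3)=-1, (1|3)=+1; sign (−1)^0·-1^-5·+1^-4 = -1.
(a,b)_7: α=0, u≡5; β=1, v≡4 (mod 7); (5|7)=-1, (4|7)=+1; sign (−1)^0·-1^1·+1^0 = -1.
(a,b)_∞: sgn(-62491)=−, sgn(6006)=+, so +1.
(a,b)_11: α=1, u≡10; β=5, v≡6 (mod 11); (10|11)=-1, (6|11)=-1; sign (−1)^1·-1^5·-1^1 = -1.
(a,b)_19: α=1, u≡9; β=2, v≡18 (mod 19); (9|19)=+1, (18|19)=-1; sign (−1)^0·+1^2·-1^1 = -1.
(a,b)_13: α=1, u≡12; β=3, v≡11 (mod 13); (12|13)=+1, (11|13)=-1; sign (−1)^0·+1^3·-1^1 = -1.
(-62491, 6006 / ℚ) ramifies at {2, 3, 7, 11, 13, 19}: a division algebra.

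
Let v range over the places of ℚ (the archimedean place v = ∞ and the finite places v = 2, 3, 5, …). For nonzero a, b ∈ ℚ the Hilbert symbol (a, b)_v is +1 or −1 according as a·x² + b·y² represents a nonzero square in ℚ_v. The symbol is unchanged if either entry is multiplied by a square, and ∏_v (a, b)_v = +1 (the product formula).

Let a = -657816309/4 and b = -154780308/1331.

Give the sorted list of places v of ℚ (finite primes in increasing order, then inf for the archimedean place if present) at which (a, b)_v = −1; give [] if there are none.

(a, b) ≡ (-28101, -18183) mod (ℚ^×)²; places V = {2, 3, 11, 17, 19, 29, ∞}.
(a,b)_3: α=5, u≡2; β=5, v≡2 (mod 3); (2|3)=-1, (2|3)=-1; sign (−1)^1·-1^5·-1^5 = -1.
(a,b)_11: α=0, u≡1; β=-3, v≡10 (mod 11); (1|11)=+1, (10|11)=-1; sign (−1)^0·+1^-3·-1^0 = +1.
(a,b)_19: α=1, u≡15; β=1, v≡13 (mod 19); (15|19)=-1, (13|19)=-1; sign (−1)^1·-1^1·-1^1 = -1.
(a,b)_2: α=-2, β=2; u≡3, v≡1 (mod 8); ε(u)ε(v)=1·0, αω(v)=-2·0, βω(u)=2·1; sum ≡ 0  ⇒  +1.
(a,b)_17: α=3, u≡4; β=2, v≡6 (mod 17); (4|17)=+1, (6|17)=-1; sign (−1)^0·+1^2·-1^3 = -1.
(a,b)_∞: sgn(-28101)=−, sgn(-18183)=−, so -1.
(a,b)_29: α=1, u≡11; β=1, v≡21 (mod 29); (11|29)=-1, (21|29)=-1; sign (−1)^0·-1^1·-1^1 = +1.
|Ram(-28101, -18183)| = 4, even; anisotropic at {3, 17, 19, ∞}.

[3, 17, 19, inf]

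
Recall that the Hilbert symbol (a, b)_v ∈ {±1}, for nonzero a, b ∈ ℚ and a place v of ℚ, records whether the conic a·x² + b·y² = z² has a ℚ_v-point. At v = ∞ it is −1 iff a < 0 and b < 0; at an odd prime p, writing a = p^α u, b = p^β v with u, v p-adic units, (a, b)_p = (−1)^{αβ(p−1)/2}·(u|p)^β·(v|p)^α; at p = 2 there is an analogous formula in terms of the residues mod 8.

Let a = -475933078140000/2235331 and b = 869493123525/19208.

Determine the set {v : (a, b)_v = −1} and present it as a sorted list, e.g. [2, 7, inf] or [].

(a, b) ≡ (-114, 1482) mod (ℚ^×)²; places V = {2, 3, 5, 7, 13, 17, 19, 31, ∞}.
(a,b)_13: α=4, u≡4; β=3, v≡4 (mod 13); (4|13)=+1, (4|13)=+1; sign (−1)^0·+1^3·+1^4 = +1.
(a,b)_19: α=-1, u≡10; β=1, v≡15 (mod 19); (10|19)=-1, (15|19)=-1; sign (−1)^1·-1^1·-1^-1 = -1.
(a,b)_∞: sgn(-114)=−, sgn(1482)=+, so +1.
(a,b)_17: α=2, u≡5; β=2, v≡3 (mod 17); (5|17)=-1, (3|17)=-1; sign (−1)^0·-1^2·-1^2 = +1.
(a,b)_3: α=1, u≡1; β=1, v≡2 (mod 3); (1|3)=+1, (2|3)=-1; sign (−1)^1·+1^1·-1^1 = +1.
(a,b)_2: α=5, β=-3; u≡7, v≡5 (mod 8); ε(u)ε(v)=1·0, αω(v)=5·1, βω(u)=-3·0; sum ≡ 1  ⇒  -1.
(a,b)_5: α=4, u≡1; β=2, v≡2 (mod 5); (1|5)=+1, (2|5)=-1; sign (−1)^0·+1^2·-1^4 = +1.
(a,b)_7: α=-6, u≡6; β=-4, v≡5 (mod 7); (6|7)=-1, (5|7)=-1; sign (−1)^0·-1^-4·-1^-6 = +1.
(a,b)_31: α=2, u≡8; β=2, v≡7 (mod 31); (8|31)=+1, (7|31)=+1; sign (−1)^0·+1^2·+1^2 = +1.
|Ram(-114, 1482)| = 2, even; anisotropic at {2, 19}.

[2, 19]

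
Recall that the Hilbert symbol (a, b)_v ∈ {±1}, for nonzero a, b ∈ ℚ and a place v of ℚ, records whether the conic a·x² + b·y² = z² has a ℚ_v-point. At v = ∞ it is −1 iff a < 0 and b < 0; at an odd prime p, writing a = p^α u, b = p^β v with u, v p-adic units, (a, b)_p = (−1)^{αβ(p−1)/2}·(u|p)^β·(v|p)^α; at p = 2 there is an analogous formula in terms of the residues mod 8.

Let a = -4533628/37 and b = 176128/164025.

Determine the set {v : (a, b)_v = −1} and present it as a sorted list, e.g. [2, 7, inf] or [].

[29, 37]

(a, b) ≡ (-346579, 43) mod (ℚ^×)²; places V = {2, 3, 5, 11, 17, 19, 29, 37, 43, ∞}.
(a,b)_3: α=0, u≡2; β=-8, v≡1 (mod 3); (2|3)=-1, (1|3)=+1; sign (−1)^0·-1^-8·+1^0 = +1.
(a,b)_11: α=2, u≡5; β=0, v≡10 (mod 11); (5|11)=+1, (10|11)=-1; sign (−1)^0·+1^0·-1^2 = +1.
(a,b)_43: α=0, u≡23; β=1, v≡36 (mod 43); (23|43)=+1, (36|43)=+1; sign (−1)^0·+1^1·+1^0 = +1.
(a,b)_37: α=-1, u≡19; β=0, v≡2 (mod 37); (19|37)=-1, (2|37)=-1; sign (−1)^0·-1^0·-1^-1 = -1.
(a,b)_29: α=1, u≡19; β=0, v≡11 (mod 29); (19|29)=-1, (11|29)=-1; sign (−1)^0·-1^0·-1^1 = -1.
(a,b)_17: α=1, u≡4; β=0, v≡16 (mod 17); (4|17)=+1, (16|17)=+1; sign (−1)^0·+1^0·+1^1 = +1.
(a,b)_2: α=2, β=12; u≡5, v≡3 (mod 8); ε(u)ε(v)=0·1, αω(v)=2·1, βω(u)=12·1; sum ≡ 0  ⇒  +1.
(a,b)_19: α=1, u≡10; β=0, v≡1 (mod 19); (10|19)=-1, (1|19)=+1; sign (−1)^0·-1^0·+1^1 = +1.
(a,b)_5: α=0, u≡1; β=-2, v≡3 (mod 5); (1|5)=+1, (3|5)=-1; sign (−1)^0·+1^-2·-1^0 = +1.
(a,b)_∞: sgn(-346579)=−, sgn(43)=+, so +1.
(-346579, 43 / ℚ) ramifies at {29, 37}: a division algebra.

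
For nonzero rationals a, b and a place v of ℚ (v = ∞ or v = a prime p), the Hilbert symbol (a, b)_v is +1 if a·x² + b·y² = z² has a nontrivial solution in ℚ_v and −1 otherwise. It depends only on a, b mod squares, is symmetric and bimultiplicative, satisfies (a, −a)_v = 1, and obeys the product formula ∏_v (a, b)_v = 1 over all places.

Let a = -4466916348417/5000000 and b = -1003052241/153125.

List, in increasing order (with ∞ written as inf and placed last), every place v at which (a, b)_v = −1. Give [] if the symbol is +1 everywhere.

(a, b) ≡ (-85, -5) mod (ℚ^×)²; places V = {2, 3, 5, 7, 17, 19, 23, ∞}.
(a,b)_5: α=-7, u≡2; β=-5, v≡1 (mod 5); (2|5)=-1, (1|5)=+1; sign (−1)^0·-1^-5·+1^-7 = -1.
(a,b)_∞: sgn(-85)=−, sgn(-5)=−, so -1.
(a,b)_7: α=0, u≡6; β=-2, v≡4 (mod 7); (6|7)=-1, (4|7)=+1; sign (−1)^0·-1^-2·+1^0 = +1.
(a,b)_23: α=4, u≡11; β=2, v≡1 (mod 23); (11|23)=-1, (1|23)=+1; sign (−1)^0·-1^2·+1^4 = +1.
(a,b)_2: α=-6, β=0; u≡3, v≡3 (mod 8); ε(u)ε(v)=1·1, αω(v)=-6·1, βω(u)=0·1; sum ≡ 1  ⇒  -1.
(a,b)_3: α=2, u≡2; β=8, v≡1 (mod 3); (2|3)=-1, (1|3)=+1; sign (−1)^0·-1^8·+1^2 = +1.
(a,b)_17: α=3, u≡7; β=2, v≡6 (mod 17); (7|17)=-1, (6|17)=-1; sign (−1)^0·-1^2·-1^3 = -1.
(a,b)_19: α=2, u≡18; β=0, v≡18 (mod 19); (18|19)=-1, (18|19)=-1; sign (−1)^0·-1^0·-1^2 = +1.
|Ram(-85, -5)| = 4, even; anisotropic at {2, 5, 17, ∞}.

[2, 5, 17, inf]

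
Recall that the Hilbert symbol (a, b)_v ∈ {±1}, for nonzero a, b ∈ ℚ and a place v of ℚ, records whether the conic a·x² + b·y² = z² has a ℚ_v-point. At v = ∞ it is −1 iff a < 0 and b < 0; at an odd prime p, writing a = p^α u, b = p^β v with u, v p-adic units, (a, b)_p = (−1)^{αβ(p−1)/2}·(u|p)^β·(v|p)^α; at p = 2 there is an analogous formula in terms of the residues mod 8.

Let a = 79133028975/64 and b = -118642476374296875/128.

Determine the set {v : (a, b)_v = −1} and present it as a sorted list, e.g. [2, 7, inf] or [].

[3, 11]

(a, b) ≡ (39, -2310) mod (ℚ^×)²; places V = {2, 3, 5, 7, 11, 13, ∞}.
(a,b)_∞: sgn(39)=+, sgn(-2310)=−, so +1.
(a,b)_11: α=2, u≡6; β=3, v≡2 (mod 11); (6|11)=-1, (2|11)=-1; sign (−1)^0·-1^3·-1^2 = -1.
(a,b)_7: α=2, u≡2; β=3, v≡6 (mod 7); (2|7)=+1, (6|7)=-1; sign (−1)^0·+1^3·-1^2 = +1.
(a,b)_3: α=5, u≡1; β=9, v≡1 (mod 3); (1|3)=+1, (1|3)=+1; sign (−1)^1·+1^9·+1^5 = -1.
(a,b)_2: α=-6, β=-7; u≡7, v≡5 (mod 8); ε(u)ε(v)=1·0, αω(v)=-6·1, βω(u)=-7·0; sum ≡ 0  ⇒  +1.
(a,b)_13: α=3, u≡9; β=2, v≡9 (mod 13); (9|13)=+1, (9|13)=+1; sign (−1)^0·+1^2·+1^3 = +1.
(a,b)_5: α=2, u≡1; β=7, v≡3 (mod 5); (1|5)=+1, (3|5)=-1; sign (−1)^0·+1^7·-1^2 = +1.
|Ram(39, -2310)| = 2, even; anisotropic at {3, 11}.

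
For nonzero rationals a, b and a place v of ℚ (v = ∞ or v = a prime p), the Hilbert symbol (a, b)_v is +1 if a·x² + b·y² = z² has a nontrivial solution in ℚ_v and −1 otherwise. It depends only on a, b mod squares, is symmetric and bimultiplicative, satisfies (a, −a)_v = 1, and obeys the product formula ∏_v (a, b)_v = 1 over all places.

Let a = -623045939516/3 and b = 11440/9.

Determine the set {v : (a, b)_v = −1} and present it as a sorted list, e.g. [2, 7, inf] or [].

[2, 5, 11, 13]

(a, b) ≡ (-357, 715) mod (ℚ^×)²; places V = {2, 3, 5, 7, 11, 13, 17, 23, ∞}.
(a,b)_17: α=1, u≡1; β=0, v≡15 (mod 17); (1|17)=+1, (15|17)=+1; sign (−1)^0·+1^0·+1^1 = +1.
(a,b)_5: α=0, u≡3; β=1, v≡2 (mod 5); (3|5)=-1, (2|5)=-1; sign (−1)^0·-1^1·-1^0 = -1.
(a,b)_23: α=2, u≡5; β=0, v≡1 (mod 23); (5|23)=-1, (1|23)=+1; sign (−1)^0·-1^0·+1^2 = +1.
(a,b)_7: α=1, u≡6; β=0, v≡1 (mod 7); (6|7)=-1, (1|7)=+1; sign (−1)^0·-1^0·+1^1 = +1.
(a,b)_3: α=-1, u≡1; β=-2, v≡1 (mod 3); (1|3)=+1, (1|3)=+1; sign (−1)^0·+1^-2·+1^-1 = +1.
(a,b)_13: α=2, u≡6; β=1, v≡1 (mod 13); (6|13)=-1, (1|13)=+1; sign (−1)^0·-1^1·+1^2 = -1.
(a,b)_∞: sgn(-357)=−, sgn(715)=+, so +1.
(a,b)_2: α=2, β=4; u≡3, v≡3 (mod 8); ε(u)ε(v)=1·1, αω(v)=2·1, βω(u)=4·1; sum ≡ 1  ⇒  -1.
(a,b)_11: α=4, u≡7; β=1, v≡8 (mod 11); (7|11)=-1, (8|11)=-1; sign (−1)^0·-1^1·-1^4 = -1.
(-357, 715 / ℚ) ramifies at {2, 5, 11, 13}: a division algebra.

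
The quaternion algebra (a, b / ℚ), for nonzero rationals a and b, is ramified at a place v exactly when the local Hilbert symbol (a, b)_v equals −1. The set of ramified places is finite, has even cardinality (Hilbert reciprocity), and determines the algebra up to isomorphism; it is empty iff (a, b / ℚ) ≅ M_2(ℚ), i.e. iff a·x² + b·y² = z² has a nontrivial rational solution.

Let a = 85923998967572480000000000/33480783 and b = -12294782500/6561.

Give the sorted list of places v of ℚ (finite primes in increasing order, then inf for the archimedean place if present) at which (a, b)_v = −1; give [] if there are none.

Mod squares: a ≡ 119, b ≡ -17017. Check v ∈ {∞, 2, 3, 5, 7, 11, 13, 17}.
v=5: a=5^10·(≡4), b=5^4·(≡3) mod 5; (4|5)=+1, (3|5)=-1; (−1)^{10·4·2}·(+1)^4·(-1)^10 = +1.
v=3: a=3^-14·(≡2), b=3^-8·(≡2) mod 3; (2|3)=-1, (2|3)=-1; (−1)^{-14·-8·1}·(-1)^-8·(-1)^-14 = +1.
v=13: a=13^2·(≡7), b=13^1·(≡1) mod 13; (7|13)=-1, (1|13)=+1; (−1)^{2·1·6}·(-1)^1·(+1)^2 = -1.
v=17: a=17^7·(≡11), b=17^3·(≡15) mod 17; (11|17)=-1, (15|17)=+1; (−1)^{7·3·8}·(-1)^3·(+1)^7 = -1.
v=7: a=7^-1·(≡3), b=7^1·(≡5) mod 7; (3|7)=-1, (5|7)=-1; (−1)^{-1·1·3}·(-1)^1·(-1)^-1 = -1.
v=11: a=11^2·(≡9), b=11^1·(≡5) mod 11; (9|11)=+1, (5|11)=+1; (−1)^{2·1·5}·(+1)^1·(+1)^2 = +1.
v=2: v_2(a)=20, v_2(b)=2; units ≡ 7, 7 (mod 8); ε·ε+αω+βω = 1·1+20·0+2·0 ≡ 1  ⇒  (a,b)_2 = -1.
v=∞: 119 > 0 and -17017 < 0  ⇒  (a,b)_∞ = +1.
Ram(119, -17017) = {2, 7, 13, 17}; no ℚ_2-point on the conic.

[2, 7, 13, 17]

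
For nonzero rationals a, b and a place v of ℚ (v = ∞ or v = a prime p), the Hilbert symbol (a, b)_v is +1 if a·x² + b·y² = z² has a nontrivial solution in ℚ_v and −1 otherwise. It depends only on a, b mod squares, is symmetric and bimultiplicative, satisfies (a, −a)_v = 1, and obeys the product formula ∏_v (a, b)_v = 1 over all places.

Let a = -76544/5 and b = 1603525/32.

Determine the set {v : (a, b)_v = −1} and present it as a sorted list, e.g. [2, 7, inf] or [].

(a, b) ≡ (-1495, 2618) mod (ℚ^×)²; places V = {2, 5, 7, 11, 13, 17, 23, ∞}.
(a,b)_∞: sgn(-1495)=−, sgn(2618)=+, so +1.
(a,b)_17: α=0, u≡15; β=1, v≡4 (mod 17); (15|17)=+1, (4|17)=+1; sign (−1)^0·+1^1·+1^0 = +1.
(a,b)_13: α=1, u≡8; β=0, v≡11 (mod 13); (8|13)=-1, (11|13)=-1; sign (−1)^0·-1^0·-1^1 = -1.
(a,b)_11: α=0, u≡1; β=1, v≡8 (mod 11); (1|11)=+1, (8|11)=-1; sign (−1)^0·+1^1·-1^0 = +1.
(a,b)_5: α=-1, u≡1; β=2, v≡3 (mod 5); (1|5)=+1, (3|5)=-1; sign (−1)^0·+1^2·-1^-1 = -1.
(a,b)_7: α=0, u≡3; β=3, v≡5 (mod 7); (3|7)=-1, (5|7)=-1; sign (−1)^0·-1^3·-1^0 = -1.
(a,b)_2: α=8, β=-5; u≡1, v≡5 (mod 8); ε(u)ε(v)=0·0, αω(v)=8·1, βω(u)=-5·0; sum ≡ 0  ⇒  +1.
(a,b)_23: α=1, u≡6; β=0, v≡14 (mod 23); (6|23)=+1, (14|23)=-1; sign (−1)^0·+1^0·-1^1 = -1.
|Ram(-1495, 2618)| = 4, even; anisotropic at {5, 7, 13, 23}.

[5, 7, 13, 23]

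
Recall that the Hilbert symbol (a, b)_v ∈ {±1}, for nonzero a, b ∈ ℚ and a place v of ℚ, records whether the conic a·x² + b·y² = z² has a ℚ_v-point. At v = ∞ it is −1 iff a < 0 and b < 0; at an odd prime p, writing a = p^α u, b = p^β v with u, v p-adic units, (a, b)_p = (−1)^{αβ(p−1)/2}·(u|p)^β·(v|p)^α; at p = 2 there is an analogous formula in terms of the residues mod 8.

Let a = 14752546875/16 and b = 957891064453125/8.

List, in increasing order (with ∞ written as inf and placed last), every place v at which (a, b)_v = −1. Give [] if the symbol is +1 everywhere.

Mod squares: a ≡ 3, b ≡ 5610. Check v ∈ {∞, 2, 3, 5, 11, 17}.
v=11: a=11^2·(≡4), b=11^3·(≡9) mod 11; (4|11)=+1, (9|11)=+1; (−1)^{2·3·5}·(+1)^3·(+1)^2 = +1.
v=17: a=17^2·(≡11), b=17^3·(≡10) mod 17; (11|17)=-1, (10|17)=-1; (−1)^{2·3·8}·(-1)^3·(-1)^2 = -1.
v=3: a=3^3·(≡1), b=3^1·(≡1) mod 3; (1|3)=+1, (1|3)=+1; (−1)^{3·1·1}·(+1)^1·(+1)^3 = -1.
v=2: v_2(a)=-4, v_2(b)=-3; units ≡ 3, 5 (mod 8); ε·ε+αω+βω = 1·0+-4·1+-3·1 ≡ 1  ⇒  (a,b)_2 = -1.
v=5: a=5^6·(≡3), b=5^11·(≡3) mod 5; (3|5)=-1, (3|5)=-1; (−1)^{6·11·2}·(-1)^11·(-1)^6 = -1.
v=∞: 3 > 0 and 5610 > 0  ⇒  (a,b)_∞ = +1.
Ram(3, 5610) = {2, 3, 5, 17}; no ℚ_2-point on the conic.

[2, 3, 5, 17]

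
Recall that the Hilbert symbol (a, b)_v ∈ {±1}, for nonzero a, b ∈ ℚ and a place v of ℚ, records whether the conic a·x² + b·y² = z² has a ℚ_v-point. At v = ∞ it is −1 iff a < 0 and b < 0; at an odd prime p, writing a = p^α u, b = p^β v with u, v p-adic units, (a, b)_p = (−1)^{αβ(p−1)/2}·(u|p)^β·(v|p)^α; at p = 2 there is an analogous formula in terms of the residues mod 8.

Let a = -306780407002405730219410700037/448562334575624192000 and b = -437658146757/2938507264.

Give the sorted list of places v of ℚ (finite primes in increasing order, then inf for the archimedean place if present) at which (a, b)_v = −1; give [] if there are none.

Mod squares: a ≡ -10010, b ≡ -13. Check v ∈ {∞, 2, 3, 5, 7, 11, 13, 19, 29, 37}.
v=11: a=11^-7·(≡3), b=11^-4·(≡9) mod 11; (3|11)=+1, (9|11)=+1; (−1)^{-7·-4·5}·(+1)^-4·(+1)^-7 = +1.
v=13: a=13^5·(≡1), b=13^1·(≡3) mod 13; (1|13)=+1, (3|13)=+1; (−1)^{5·1·6}·(+1)^1·(+1)^5 = +1.
v=3: a=3^14·(≡1), b=3^4·(≡2) mod 3; (1|3)=+1, (2|3)=-1; (−1)^{14·4·1}·(+1)^4·(-1)^14 = +1.
v=∞: -10010 < 0 and -13 < 0  ⇒  (a,b)_∞ = -1.
v=19: a=19^4·(≡12), b=19^2·(≡17) mod 19; (12|19)=-1, (17|19)=+1; (−1)^{4·2·9}·(-1)^2·(+1)^4 = +1.
v=37: a=37^4·(≡32), b=37^2·(≡15) mod 37; (32|37)=-1, (15|37)=-1; (−1)^{4·2·18}·(-1)^2·(-1)^4 = +1.
v=5: a=5^-3·(≡3), b=5^0·(≡2) mod 5; (3|5)=-1, (2|5)=-1; (−1)^{-3·0·2}·(-1)^0·(-1)^-3 = -1.
v=2: v_2(a)=-29, v_2(b)=-12; units ≡ 3, 3 (mod 8); ε·ε+αω+βω = 1·1+-29·1+-12·1 ≡ 0  ⇒  (a,b)_2 = +1.
v=7: a=7^-3·(≡3), b=7^-2·(≡2) mod 7; (3|7)=-1, (2|7)=+1; (−1)^{-3·-2·3}·(-1)^-2·(+1)^-3 = +1.
v=29: a=29^4·(≡1), b=29^2·(≡20) mod 29; (1|29)=+1, (20|29)=+1; (−1)^{4·2·14}·(+1)^2·(+1)^4 = +1.
Ram(-10010, -13) = {5, ∞}; no ℚ_5-point on the conic.

[5, inf]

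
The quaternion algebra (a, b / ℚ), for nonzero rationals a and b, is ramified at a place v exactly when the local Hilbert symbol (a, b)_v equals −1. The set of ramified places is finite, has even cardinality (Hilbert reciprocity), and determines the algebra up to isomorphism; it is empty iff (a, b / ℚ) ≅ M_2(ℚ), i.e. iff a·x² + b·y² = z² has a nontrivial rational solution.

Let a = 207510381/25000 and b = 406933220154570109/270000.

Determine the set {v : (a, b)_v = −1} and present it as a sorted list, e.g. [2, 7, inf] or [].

(a, b) ≡ (2210, 3927) mod (ℚ^×)²; places V = {2, 3, 5, 7, 11, 13, 17, 19, ∞}.
(a,b)_∞: sgn(2210)=+, sgn(3927)=+, so +1.
(a,b)_13: α=1, u≡1; β=4, v≡9 (mod 13); (1|13)=+1, (9|13)=+1; sign (−1)^0·+1^4·+1^1 = +1.
(a,b)_7: α=0, u≡5; β=1, v≡4 (mod 7); (5|7)=-1, (4|7)=+1; sign (−1)^0·-1^1·+1^0 = -1.
(a,b)_3: α=2, u≡2; β=-3, v≡1 (mod 3); (2|3)=-1, (1|3)=+1; sign (−1)^0·-1^-3·+1^2 = -1.
(a,b)_19: α=2, u≡6; β=4, v≡10 (mod 19); (6|19)=+1, (10|19)=-1; sign (−1)^0·+1^4·-1^2 = +1.
(a,b)_5: α=-5, u≡2; β=-4, v≡2 (mod 5); (2|5)=-1, (2|5)=-1; sign (−1)^0·-1^-4·-1^-5 = -1.
(a,b)_17: α=3, u≡6; β=5, v≡7 (mod 17); (6|17)=-1, (7|17)=-1; sign (−1)^0·-1^5·-1^3 = +1.
(a,b)_2: α=-3, β=-4; u≡1, v≡7 (mod 8); ε(u)ε(v)=0·1, αω(v)=-3·0, βω(u)=-4·0; sum ≡ 0  ⇒  +1.
(a,b)_11: α=0, u≡7; β=1, v≡5 (mod 11); (7|11)=-1, (5|11)=+1; sign (−1)^0·-1^1·+1^0 = -1.
(2210, 3927 / ℚ) ramifies at {3, 5, 7, 11}: a division algebra.

[3, 5, 7, 11]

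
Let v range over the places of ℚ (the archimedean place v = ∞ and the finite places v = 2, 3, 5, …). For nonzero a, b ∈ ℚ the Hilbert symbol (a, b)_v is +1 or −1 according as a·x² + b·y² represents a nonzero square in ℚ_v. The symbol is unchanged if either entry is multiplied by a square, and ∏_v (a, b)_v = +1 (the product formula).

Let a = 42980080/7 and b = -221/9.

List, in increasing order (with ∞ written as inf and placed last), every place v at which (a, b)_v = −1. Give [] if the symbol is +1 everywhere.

[7, 11, 13, 17]

(a, b) ≡ (385, -221) mod (ℚ^×)²; places V = {2, 3, 5, 7, 11, 13, 17, ∞}.
(a,b)_13: α=2, u≡2; β=1, v≡1 (mod 13); (2|13)=-1, (1|13)=+1; sign (−1)^0·-1^1·+1^2 = -1.
(a,b)_5: α=1, u≡3; β=0, v≡1 (mod 5); (3|5)=-1, (1|5)=+1; sign (−1)^0·-1^0·+1^1 = +1.
(a,b)_17: α=2, u≡3; β=1, v≡8 (mod 17); (3|17)=-1, (8|17)=+1; sign (−1)^0·-1^1·+1^2 = -1.
(a,b)_7: α=-1, u≡3; β=0, v≡5 (mod 7); (3|7)=-1, (5|7)=-1; sign (−1)^0·-1^0·-1^-1 = -1.
(a,b)_3: α=0, u≡1; β=-2, v≡1 (mod 3); (1|3)=+1, (1|3)=+1; sign (−1)^0·+1^-2·+1^0 = +1.
(a,b)_11: α=1, u≡2; β=0, v≡6 (mod 11); (2|11)=-1, (6|11)=-1; sign (−1)^0·-1^0·-1^1 = -1.
(a,b)_∞: sgn(385)=+, sgn(-221)=−, so +1.
(a,b)_2: α=4, β=0; u≡1, v≡3 (mod 8); ε(u)ε(v)=0·1, αω(v)=4·1, βω(u)=0·0; sum ≡ 0  ⇒  +1.
(385, -221 / ℚ) ramifies at {7, 11, 13, 17}: a division algebra.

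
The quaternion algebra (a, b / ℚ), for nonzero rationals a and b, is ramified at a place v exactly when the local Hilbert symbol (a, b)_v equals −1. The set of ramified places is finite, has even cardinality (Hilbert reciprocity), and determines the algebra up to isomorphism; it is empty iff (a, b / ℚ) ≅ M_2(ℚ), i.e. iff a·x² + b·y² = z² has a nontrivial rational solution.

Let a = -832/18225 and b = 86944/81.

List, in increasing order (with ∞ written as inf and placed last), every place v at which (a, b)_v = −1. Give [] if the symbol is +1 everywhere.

(a, b) ≡ (-13, 5434) mod (ℚ^×)²; places V = {2, 3, 5, 11, 13, 19, ∞}.
(a,b)_5: α=-2, u≡2; β=0, v≡4 (mod 5); (2|5)=-1, (4|5)=+1; sign (−1)^0·-1^0·+1^-2 = +1.
(a,b)_3: α=-6, u≡2; β=-4, v≡1 (mod 3); (2|3)=-1, (1|3)=+1; sign (−1)^0·-1^-4·+1^-6 = +1.
(a,b)_19: α=0, u≡1; β=1, v≡7 (mod 19); (1|19)=+1, (7|19)=+1; sign (−1)^0·+1^1·+1^0 = +1.
(a,b)_∞: sgn(-13)=−, sgn(5434)=+, so +1.
(a,b)_11: α=0, u≡9; β=1, v≡7 (mod 11); (9|11)=+1, (7|11)=-1; sign (−1)^0·+1^1·-1^0 = +1.
(a,b)_13: α=1, u≡12; β=1, v≡2 (mod 13); (12|13)=+1, (2|13)=-1; sign (−1)^0·+1^1·-1^1 = -1.
(a,b)_2: α=6, β=5; u≡3, v≡5 (mod 8); ε(u)ε(v)=1·0, αω(v)=6·1, βω(u)=5·1; sum ≡ 1  ⇒  -1.
(-13, 5434 / ℚ) ramifies at {2, 13}: a division algebra.

[2, 13]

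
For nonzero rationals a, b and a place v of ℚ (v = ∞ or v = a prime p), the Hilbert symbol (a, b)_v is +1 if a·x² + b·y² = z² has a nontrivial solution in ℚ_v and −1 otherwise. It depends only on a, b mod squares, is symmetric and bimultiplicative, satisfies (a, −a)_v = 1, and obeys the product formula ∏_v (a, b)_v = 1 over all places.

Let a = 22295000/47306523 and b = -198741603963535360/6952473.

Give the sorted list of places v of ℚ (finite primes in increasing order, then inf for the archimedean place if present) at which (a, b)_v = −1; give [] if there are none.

(a, b) ≡ (546, -330) mod (ℚ^×)²; places V = {2, 3, 5, 7, 11, 13, 17, 19, ∞}.
(a,b)_∞: sgn(546)=+, sgn(-330)=−, so +1.
(a,b)_2: α=3, β=15; u≡1, v≡3 (mod 8); ε(u)ε(v)=0·1, αω(v)=3·1, βω(u)=15·0; sum ≡ 1  ⇒  -1.
(a,b)_7: α=3, u≡1; β=6, v≡5 (mod 7); (1|7)=+1, (5|7)=-1; sign (−1)^0·+1^6·-1^3 = -1.
(a,b)_11: α=-2, u≡2; β=-1, v≡4 (mod 11); (2|11)=-1, (4|11)=+1; sign (−1)^0·-1^-1·+1^-2 = -1.
(a,b)_3: α=-1, u≡2; β=-7, v≡1 (mod 3); (2|3)=-1, (1|3)=+1; sign (−1)^1·-1^-7·+1^-1 = +1.
(a,b)_19: α=-4, u≡10; β=2, v≡18 (mod 19); (10|19)=-1, (18|19)=-1; sign (−1)^0·-1^2·-1^-4 = +1.
(a,b)_5: α=4, u≡4; β=1, v≡1 (mod 5); (4|5)=+1, (1|5)=+1; sign (−1)^0·+1^1·+1^4 = +1.
(a,b)_13: α=1, u≡10; β=4, v≡11 (mod 13); (10|13)=+1, (11|13)=-1; sign (−1)^0·+1^4·-1^1 = -1.
(a,b)_17: α=0, u≡4; β=-2, v≡6 (mod 17); (4|17)=+1, (6|17)=-1; sign (−1)^0·+1^-2·-1^0 = +1.
(546, -330 / ℚ) ramifies at {2, 7, 11, 13}: a division algebra.

[2, 7, 11, 13]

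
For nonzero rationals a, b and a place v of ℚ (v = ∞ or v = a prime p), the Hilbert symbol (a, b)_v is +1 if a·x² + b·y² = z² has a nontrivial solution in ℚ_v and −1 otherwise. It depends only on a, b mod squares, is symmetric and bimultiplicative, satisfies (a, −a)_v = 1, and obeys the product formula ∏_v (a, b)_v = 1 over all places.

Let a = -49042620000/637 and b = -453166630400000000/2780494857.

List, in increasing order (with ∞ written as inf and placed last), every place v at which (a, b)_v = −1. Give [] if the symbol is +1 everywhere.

Mod squares: a ≡ -7083934, b ≡ -544918. Check v ∈ {∞, 2, 3, 5, 7, 11, 13, 17, 29, 31, 47}.
v=29: a=29^0·(≡17), b=29^-2·(≡12) mod 29; (17|29)=-1, (12|29)=-1; (−1)^{0·-2·14}·(-1)^-2·(-1)^0 = +1.
v=11: a=11^1·(≡1), b=11^1·(≡6) mod 11; (1|11)=+1, (6|11)=-1; (−1)^{1·1·5}·(+1)^1·(-1)^1 = +1.
v=7: a=7^-2·(≡3), b=7^-4·(≡4) mod 7; (3|7)=-1, (4|7)=+1; (−1)^{-2·-4·3}·(-1)^-4·(+1)^-2 = +1.
v=5: a=5^4·(≡4), b=5^8·(≡3) mod 5; (4|5)=+1, (3|5)=-1; (−1)^{4·8·2}·(+1)^8·(-1)^4 = +1.
v=13: a=13^-1·(≡12), b=13^0·(≡1) mod 13; (12|13)=+1, (1|13)=+1; (−1)^{-1·0·6}·(+1)^0·(+1)^-1 = +1.
v=2: v_2(a)=5, v_2(b)=15; units ≡ 1, 5 (mod 8); ε·ε+αω+βω = 0·0+5·1+15·0 ≡ 1  ⇒  (a,b)_2 = -1.
v=31: a=31^1·(≡16), b=31^1·(≡30) mod 31; (16|31)=+1, (30|31)=-1; (−1)^{1·1·15}·(+1)^1·(-1)^1 = +1.
v=∞: -7083934 < 0 and -544918 < 0  ⇒  (a,b)_∞ = -1.
v=3: a=3^2·(≡2), b=3^-4·(≡2) mod 3; (2|3)=-1, (2|3)=-1; (−1)^{2·-4·1}·(-1)^-4·(-1)^2 = +1.
v=47: a=47^1·(≡17), b=47^3·(≡38) mod 47; (17|47)=+1, (38|47)=-1; (−1)^{1·3·23}·(+1)^3·(-1)^1 = +1.
v=17: a=17^1·(≡2), b=17^-1·(≡13) mod 17; (2|17)=+1, (13|17)=+1; (−1)^{1·-1·8}·(+1)^-1·(+1)^1 = +1.
Ram(-7083934, -544918) = {2, ∞}; no ℚ_2-point on the conic.

[2, inf]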